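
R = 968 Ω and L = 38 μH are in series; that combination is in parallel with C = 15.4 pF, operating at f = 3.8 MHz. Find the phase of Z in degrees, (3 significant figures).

15.0°

ω = 2πf = 2.388e+07 rad/s
X_L = ωL = 907 Ω
X_C = 1/(ωC) = 2720 Ω
Branch 1 (R+jX_L): Z₁ = 968 + j907 Ω, |Z₁| = 1330 Ω
Branch 2 (−jX_C): Z₂ = −j2720 Ω
Parallel: Z = Z₁Z₂/(Z₁+Z₂), |Z| = 1760 Ω, ∠Z = 15.0°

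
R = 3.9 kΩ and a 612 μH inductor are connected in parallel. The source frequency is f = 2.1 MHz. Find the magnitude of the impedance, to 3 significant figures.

3510 Ω

ω = 2πf = 1.319e+07 rad/s
X_L = ωL = 8080 Ω
Parallel: admittances add. Y = 1/R + 1/(jωL)
Y = (0.000256 − j0.000124) S
|Y| = 0.000285 S → |Z| = 1/|Y| = 3510 Ω, ∠Z = −∠Y = 25.8°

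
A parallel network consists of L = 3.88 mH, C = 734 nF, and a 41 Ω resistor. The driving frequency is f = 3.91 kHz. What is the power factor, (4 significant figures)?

0.9554

ω = 2πf = 24570 rad/s
X_L = ωL = 95.32 Ω
X_C = 1/(ωC) = 55.46 Ω
Parallel: admittances add. Y = 1/R + 1/(jωL) + jωC
Y = (0.02439 + j0.007541) S
|Y| = 0.02553 S → |Z| = 1/|Y| = 39.17 Ω, ∠Z = −∠Y = -17.18°
cos φ = cos(-17.18°) = 0.9554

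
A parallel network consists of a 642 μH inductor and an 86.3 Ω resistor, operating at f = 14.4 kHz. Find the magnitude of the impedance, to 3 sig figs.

48.2 Ω

ω = 2πf = 90480 rad/s
X_L = ωL = 58.1 Ω
Parallel: admittances add. Y = 1/R + 1/(jωL)
Y = (0.0116 − j0.0172) S
|Y| = 0.0208 S → |Z| = 1/|Y| = 48.2 Ω, ∠Z = −∠Y = 56.1°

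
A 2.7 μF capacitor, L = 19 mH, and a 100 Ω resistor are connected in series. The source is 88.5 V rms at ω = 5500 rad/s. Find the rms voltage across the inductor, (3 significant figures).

86.7 V

X_L = ωL = 104 Ω
X_C = 1/(ωC) = 67.3 Ω
Net reactance X = X_L − X_C = 37.2 Ω
Z = 100 + j37.2 Ω
|Z| = √(100² + 37.2²) = 107 Ω
I = V/|Z| = 830 mA
V_L = I·|Z_L| = 0.830 × 104 = 86.7 V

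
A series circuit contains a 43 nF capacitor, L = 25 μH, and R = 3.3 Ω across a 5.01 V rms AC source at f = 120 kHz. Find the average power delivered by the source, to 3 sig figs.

ω = 2πf = 754000 rad/s
X_L = ωL = 18.8 Ω
X_C = 1/(ωC) = 30.8 Ω
Net reactance X = X_L − X_C = -12.0 Ω
Z = 3.30 − j12.0 Ω
|Z| = √(3.30² + 12.0²) = 12.4 Ω
∠Z = arctan(-12.0/3.30) = -74.6°
I = V/|Z| = 403 mA
P = VI cos φ = 5.01 × 0.403 × cos(-74.6°) = 535 mW

535 mW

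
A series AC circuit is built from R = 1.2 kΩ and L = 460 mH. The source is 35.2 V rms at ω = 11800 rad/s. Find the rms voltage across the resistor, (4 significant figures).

7.598 V

X_L = ωL = 5428 Ω
Z = 1200 + j5428 Ω
|Z| = √(1200² + 5428²) = 5559 Ω
I = V/|Z| = 6.332 mA
V_R = I·|Z_R| = 0.006332 × 1200 = 7.598 V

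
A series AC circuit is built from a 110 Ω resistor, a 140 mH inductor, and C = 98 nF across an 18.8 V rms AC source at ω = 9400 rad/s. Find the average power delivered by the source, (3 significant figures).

596 mW

X_L = ωL = 1320 Ω
X_C = 1/(ωC) = 1090 Ω
Net reactance X = X_L − X_C = 230 Ω
Z = 110 + j230 Ω
|Z| = √(110² + 230²) = 255 Ω
∠Z = arctan(230/110) = 64.5°
I = V/|Z| = 73.6 mA
P = VI cos φ = 18.8 × 0.0736 × cos(64.5°) = 596 mW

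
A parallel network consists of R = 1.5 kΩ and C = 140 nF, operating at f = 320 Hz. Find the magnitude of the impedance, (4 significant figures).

1382 Ω

ω = 2πf = 2011 rad/s
X_C = 1/(ωC) = 3553 Ω
Parallel: admittances add. Y = 1/R + jωC
Y = (0.0006667 + j0.0002815) S
|Y| = 0.0007237 S → |Z| = 1/|Y| = 1382 Ω, ∠Z = −∠Y = -22.89°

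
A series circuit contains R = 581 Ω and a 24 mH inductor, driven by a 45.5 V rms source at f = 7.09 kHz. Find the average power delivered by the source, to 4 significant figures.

812.4 mW

ω = 2πf = 44550 rad/s
X_L = ωL = 1069 Ω
Z = 581.0 + j1069 Ω
|Z| = √(581.0² + 1069²) = 1217 Ω
∠Z = arctan(1069/581.0) = 61.48°
I = V/|Z| = 37.39 mA
P = VI cos φ = 45.5 × 0.03739 × cos(61.48°) = 812.4 mW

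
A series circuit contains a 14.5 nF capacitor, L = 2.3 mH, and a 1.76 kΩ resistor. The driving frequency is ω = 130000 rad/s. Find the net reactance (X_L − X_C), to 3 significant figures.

X_L = ωL = 299 Ω
X_C = 1/(ωC) = 531 Ω
X = 299 − 531 = -232 Ω

-232 Ω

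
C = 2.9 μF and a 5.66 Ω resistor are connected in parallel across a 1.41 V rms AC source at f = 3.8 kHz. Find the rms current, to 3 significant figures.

268 mA

ω = 2πf = 23880 rad/s
X_C = 1/(ωC) = 14.4 Ω
Parallel: admittances add. Y = 1/R + jωC
Y = (0.177 + j0.0692) S
|Y| = 0.190 S → |Z| = 1/|Y| = 5.27 Ω, ∠Z = −∠Y = -21.4°
I = V/|Z| = 1.41/5.27 = 268 mA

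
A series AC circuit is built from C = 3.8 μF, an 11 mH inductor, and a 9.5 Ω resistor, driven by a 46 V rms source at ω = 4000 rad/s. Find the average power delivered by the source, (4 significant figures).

X_L = ωL = 44.00 Ω
X_C = 1/(ωC) = 65.79 Ω
Net reactance X = X_L − X_C = -21.79 Ω
Z = 9.500 − j21.79 Ω
|Z| = √(9.500² + 21.79²) = 23.77 Ω
∠Z = arctan(-21.79/9.500) = -66.44°
I = V/|Z| = 1.935 A
P = VI cos φ = 46 × 1.935 × cos(-66.44°) = 35.58 W

35.58 W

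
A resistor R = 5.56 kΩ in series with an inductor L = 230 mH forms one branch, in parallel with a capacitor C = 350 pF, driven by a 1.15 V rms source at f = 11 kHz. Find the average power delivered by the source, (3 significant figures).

25.9 μW

ω = 2πf = 69120 rad/s
X_L = ωL = 15900 Ω
X_C = 1/(ωC) = 41300 Ω
Branch 1 (R+jX_L): Z₁ = 5560 + j15900 Ω, |Z₁| = 16800 Ω
Branch 2 (−jX_C): Z₂ = −j41300 Ω
Parallel: Z = Z₁Z₂/(Z₁+Z₂), |Z| = 26700 Ω, ∠Z = 58.4°
I = V/|Z| = 43.0 μA
P = VI cos φ = 1.15 × 4.3e-05 × cos(58.4°) = 25.9 μW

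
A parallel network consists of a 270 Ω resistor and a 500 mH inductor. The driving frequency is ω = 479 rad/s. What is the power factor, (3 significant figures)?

0.664

X_L = ωL = 240 Ω
Parallel: admittances add. Y = 1/R + 1/(jωL)
Y = (0.00370 − j0.00418) S
|Y| = 0.00558 S → |Z| = 1/|Y| = 179 Ω, ∠Z = −∠Y = 48.4°
cos φ = cos(48.4°) = 0.664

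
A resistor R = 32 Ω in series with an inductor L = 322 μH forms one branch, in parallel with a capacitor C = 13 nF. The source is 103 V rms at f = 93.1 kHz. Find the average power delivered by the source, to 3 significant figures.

ω = 2πf = 585000 rad/s
X_L = ωL = 188 Ω
X_C = 1/(ωC) = 132 Ω
Branch 1 (R+jX_L): Z₁ = 32.0 + j188 Ω, |Z₁| = 191 Ω
Branch 2 (−jX_C): Z₂ = −j132 Ω
Parallel: Z = Z₁Z₂/(Z₁+Z₂), |Z| = 385 Ω, ∠Z = -70.3°
I = V/|Z| = 267 mA
P = VI cos φ = 103 × 0.267 × cos(-70.3°) = 9.30 W

9.30 W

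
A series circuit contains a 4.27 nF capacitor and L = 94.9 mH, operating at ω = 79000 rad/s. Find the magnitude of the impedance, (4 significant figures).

X_L = ωL = 7497 Ω
X_C = 1/(ωC) = 2964 Ω
Net reactance X = X_L − X_C = 4533 Ω
Z = j4533 Ω
|Z| = √(0² + 4533²) = 4533 Ω

4533 Ω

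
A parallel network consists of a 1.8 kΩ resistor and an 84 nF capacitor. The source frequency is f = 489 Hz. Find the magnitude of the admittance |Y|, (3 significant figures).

613 μS

ω = 2πf = 3072 rad/s
X_C = 1/(ωC) = 3870 Ω
Parallel: admittances add. Y = 1/R + jωC
Y = (0.000556 + j0.000258) S
|Y| = 0.000613 S → |Z| = 1/|Y| = 1630 Ω, ∠Z = −∠Y = -24.9°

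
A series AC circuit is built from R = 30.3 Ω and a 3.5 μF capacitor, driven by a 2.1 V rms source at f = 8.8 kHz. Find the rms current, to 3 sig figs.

68.3 mA

ω = 2πf = 55290 rad/s
X_C = 1/(ωC) = 5.17 Ω
Z = 30.3 − j5.17 Ω
|Z| = √(30.3² + 5.17²) = 30.7 Ω
I = V/|Z| = 2.1/30.7 = 68.3 mA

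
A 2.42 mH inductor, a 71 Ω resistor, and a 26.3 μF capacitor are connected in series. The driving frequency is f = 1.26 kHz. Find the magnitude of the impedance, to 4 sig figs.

ω = 2πf = 7917 rad/s
X_L = ωL = 19.16 Ω
X_C = 1/(ωC) = 4.803 Ω
Net reactance X = X_L − X_C = 14.36 Ω
Z = 71.00 + j14.36 Ω
|Z| = √(71.00² + 14.36²) = 72.44 Ω

72.44 Ω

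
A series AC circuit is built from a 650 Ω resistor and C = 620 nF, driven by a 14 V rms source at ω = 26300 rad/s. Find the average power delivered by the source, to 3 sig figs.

299 mW

X_C = 1/(ωC) = 61.3 Ω
Z = 650 − j61.3 Ω
|Z| = √(650² + 61.3²) = 653 Ω
∠Z = arctan(-61.3/650) = -5.39°
I = V/|Z| = 21.4 mA
P = VI cos φ = 14 × 0.0214 × cos(-5.39°) = 299 mW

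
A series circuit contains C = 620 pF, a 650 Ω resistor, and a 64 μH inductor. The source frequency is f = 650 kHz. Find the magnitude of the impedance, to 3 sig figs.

664 Ω

ω = 2πf = 4.084e+06 rad/s
X_L = ωL = 261 Ω
X_C = 1/(ωC) = 395 Ω
Net reactance X = X_L − X_C = -134 Ω
Z = 650 − j134 Ω
|Z| = √(650² + 134²) = 664 Ω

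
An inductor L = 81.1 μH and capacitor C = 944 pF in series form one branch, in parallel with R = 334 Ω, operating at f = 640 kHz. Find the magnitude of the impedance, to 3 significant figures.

ω = 2πf = 4.021e+06 rad/s
X_L = ωL = 326 Ω
X_C = 1/(ωC) = 263 Ω
Branch 1: Z₁ = R = 334 Ω
Branch 2 (series LC): Z₂ = j(X_L − X_C) = j62.7 Ω
Parallel: Z = Z₁Z₂/(Z₁+Z₂), |Z| = 61.6 Ω, ∠Z = 79.4°

61.6 Ω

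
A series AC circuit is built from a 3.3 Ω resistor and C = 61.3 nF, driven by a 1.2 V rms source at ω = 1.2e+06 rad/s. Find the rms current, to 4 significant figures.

X_C = 1/(ωC) = 13.59 Ω
Z = 3.300 − j13.59 Ω
|Z| = √(3.300² + 13.59²) = 13.99 Ω
I = V/|Z| = 1.2/13.99 = 85.78 mA

85.78 mA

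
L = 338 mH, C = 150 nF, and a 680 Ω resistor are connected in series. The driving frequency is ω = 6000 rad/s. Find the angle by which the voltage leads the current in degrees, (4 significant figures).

X_L = ωL = 2028 Ω
X_C = 1/(ωC) = 1111 Ω
Net reactance X = X_L − X_C = 916.9 Ω
Z = 680.0 + j916.9 Ω
|Z| = √(680.0² + 916.9²) = 1142 Ω
∠Z = arctan(916.9/680.0) = 53.44°

53.44°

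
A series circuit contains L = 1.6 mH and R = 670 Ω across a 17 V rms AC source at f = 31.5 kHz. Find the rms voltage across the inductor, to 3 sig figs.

ω = 2πf = 197900 rad/s
X_L = ωL = 317 Ω
Z = 670 + j317 Ω
|Z| = √(670² + 317²) = 741 Ω
I = V/|Z| = 22.9 mA
V_L = I·|Z_L| = 0.0229 × 317 = 7.26 V

7.26 V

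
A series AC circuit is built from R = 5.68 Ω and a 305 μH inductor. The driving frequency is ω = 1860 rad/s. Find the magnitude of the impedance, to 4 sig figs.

5.708 Ω

X_L = ωL = 0.5673 Ω
Z = 5.680 + j0.5673 Ω
|Z| = √(5.680² + 0.5673²) = 5.708 Ω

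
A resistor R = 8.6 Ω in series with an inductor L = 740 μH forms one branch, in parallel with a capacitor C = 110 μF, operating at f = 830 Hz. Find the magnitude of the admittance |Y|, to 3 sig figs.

ω = 2πf = 5215 rad/s
X_L = ωL = 3.86 Ω
X_C = 1/(ωC) = 1.74 Ω
Branch 1 (R+jX_L): Z₁ = 8.60 + j3.86 Ω, |Z₁| = 9.43 Ω
Branch 2 (−jX_C): Z₂ = −j1.74 Ω
Parallel: Z = Z₁Z₂/(Z₁+Z₂), |Z| = 1.86 Ω, ∠Z = -79.7°
|Y| = 1/|Z| = 539 mS

539 mS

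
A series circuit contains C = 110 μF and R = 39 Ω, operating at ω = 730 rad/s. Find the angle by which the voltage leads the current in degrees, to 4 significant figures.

-17.71°

X_C = 1/(ωC) = 12.45 Ω
Z = 39.00 − j12.45 Ω
|Z| = √(39.00² + 12.45²) = 40.94 Ω
∠Z = arctan(-12.45/39.00) = -17.71°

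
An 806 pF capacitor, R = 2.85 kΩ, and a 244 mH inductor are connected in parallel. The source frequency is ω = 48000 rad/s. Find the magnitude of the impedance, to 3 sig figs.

2830 Ω

X_L = ωL = 11700 Ω
X_C = 1/(ωC) = 25800 Ω
Parallel: admittances add. Y = 1/R + 1/(jωL) + jωC
Y = (0.000351 − j4.67e-05) S
|Y| = 0.000354 S → |Z| = 1/|Y| = 2830 Ω, ∠Z = −∠Y = 7.58°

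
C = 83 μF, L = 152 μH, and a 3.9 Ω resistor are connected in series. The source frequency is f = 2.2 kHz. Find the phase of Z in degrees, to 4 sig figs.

17.50°

ω = 2πf = 13820 rad/s
X_L = ωL = 2.101 Ω
X_C = 1/(ωC) = 0.8716 Ω
Net reactance X = X_L − X_C = 1.229 Ω
Z = 3.900 + j1.229 Ω
|Z| = √(3.900² + 1.229²) = 4.089 Ω
∠Z = arctan(1.229/3.900) = 17.50°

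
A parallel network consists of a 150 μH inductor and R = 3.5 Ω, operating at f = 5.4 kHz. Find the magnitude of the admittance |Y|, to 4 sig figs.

346.8 mS

ω = 2πf = 33930 rad/s
X_L = ωL = 5.089 Ω
Parallel: admittances add. Y = 1/R + 1/(jωL)
Y = (0.2857 − j0.1965) S
|Y| = 0.3468 S → |Z| = 1/|Y| = 2.884 Ω, ∠Z = −∠Y = 34.52°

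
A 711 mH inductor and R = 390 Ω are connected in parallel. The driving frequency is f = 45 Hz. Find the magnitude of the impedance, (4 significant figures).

178.7 Ω

ω = 2πf = 282.7 rad/s
X_L = ωL = 201.0 Ω
Parallel: admittances add. Y = 1/R + 1/(jωL)
Y = (0.002564 − j0.004974) S
|Y| = 0.005596 S → |Z| = 1/|Y| = 178.7 Ω, ∠Z = −∠Y = 62.73°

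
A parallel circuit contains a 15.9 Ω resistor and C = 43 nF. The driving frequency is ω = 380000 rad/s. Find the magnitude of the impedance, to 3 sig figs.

X_C = 1/(ωC) = 61.2 Ω
Parallel: admittances add. Y = 1/R + jωC
Y = (0.0629 + j0.0163) S
|Y| = 0.0650 S → |Z| = 1/|Y| = 15.4 Ω, ∠Z = −∠Y = -14.6°

15.4 Ω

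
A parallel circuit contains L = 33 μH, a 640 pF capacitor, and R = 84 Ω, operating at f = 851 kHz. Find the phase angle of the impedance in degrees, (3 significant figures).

ω = 2πf = 5.347e+06 rad/s
X_L = ωL = 176 Ω
X_C = 1/(ωC) = 292 Ω
Parallel: admittances add. Y = 1/R + 1/(jωL) + jωC
Y = (0.0119 − j0.00225) S
|Y| = 0.0121 S → |Z| = 1/|Y| = 82.5 Ω, ∠Z = −∠Y = 10.7°

10.7°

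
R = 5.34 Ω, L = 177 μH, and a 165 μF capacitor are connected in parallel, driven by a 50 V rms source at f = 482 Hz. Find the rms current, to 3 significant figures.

ω = 2πf = 3028 rad/s
X_L = ωL = 0.536 Ω
X_C = 1/(ωC) = 2.00 Ω
Parallel: admittances add. Y = 1/R + 1/(jωL) + jωC
Y = (0.187 − j1.37) S
|Y| = 1.38 S → |Z| = 1/|Y| = 0.725 Ω, ∠Z = −∠Y = 82.2°
I = V/|Z| = 50/0.725 = 68.9 A

68.9 A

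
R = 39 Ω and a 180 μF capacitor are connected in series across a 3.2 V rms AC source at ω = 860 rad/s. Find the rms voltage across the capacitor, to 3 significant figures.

X_C = 1/(ωC) = 6.46 Ω
Z = 39.0 − j6.46 Ω
|Z| = √(39.0² + 6.46²) = 39.5 Ω
I = V/|Z| = 80.9 mA
V_C = I·|Z_C| = 0.0809 × 6.46 = 0.523 V

0.523 V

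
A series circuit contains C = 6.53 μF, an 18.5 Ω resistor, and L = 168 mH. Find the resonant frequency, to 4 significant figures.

152.0 Hz

ω₀ = 1/√(LC) = 1/√(0.168 × 6.53e-06) = 954.7 rad/s
f₀ = ω₀/(2π) = 152.0 Hz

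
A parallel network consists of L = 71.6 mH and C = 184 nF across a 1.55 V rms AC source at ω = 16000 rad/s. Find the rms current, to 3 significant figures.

3.21 mA

X_L = ωL = 1150 Ω
X_C = 1/(ωC) = 340 Ω
Parallel: admittances add. Y = 1/(jωL) + jωC
Y = (0 + j0.00207) S
|Y| = 0.00207 S → |Z| = 1/|Y| = 483 Ω, ∠Z = −∠Y = -90.0°
I = V/|Z| = 1.55/483 = 3.21 mA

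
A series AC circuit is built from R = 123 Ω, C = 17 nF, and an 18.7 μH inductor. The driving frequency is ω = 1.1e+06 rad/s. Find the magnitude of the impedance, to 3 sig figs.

X_L = ωL = 20.6 Ω
X_C = 1/(ωC) = 53.5 Ω
Net reactance X = X_L − X_C = -32.9 Ω
Z = 123 − j32.9 Ω
|Z| = √(123² + 32.9²) = 127 Ω

127 Ω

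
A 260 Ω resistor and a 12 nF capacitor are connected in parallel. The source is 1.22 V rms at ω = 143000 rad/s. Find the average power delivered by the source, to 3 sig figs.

5.72 mW

X_C = 1/(ωC) = 583 Ω
Parallel: admittances add. Y = 1/R + jωC
Y = (0.00385 + j0.00172) S
|Y| = 0.00421 S → |Z| = 1/|Y| = 237 Ω, ∠Z = −∠Y = -24.0°
I = V/|Z| = 5.14 mA
P = VI cos φ = 1.22 × 0.00514 × cos(-24.0°) = 5.72 mW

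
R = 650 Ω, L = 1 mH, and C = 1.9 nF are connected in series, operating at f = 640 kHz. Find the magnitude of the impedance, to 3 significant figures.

ω = 2πf = 4.021e+06 rad/s
X_L = ωL = 4020 Ω
X_C = 1/(ωC) = 131 Ω
Net reactance X = X_L − X_C = 3890 Ω
Z = 650 + j3890 Ω
|Z| = √(650² + 3890²) = 3940 Ω

3940 Ω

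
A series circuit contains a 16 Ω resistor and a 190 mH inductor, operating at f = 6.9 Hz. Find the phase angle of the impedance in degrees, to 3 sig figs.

27.2°

ω = 2πf = 43.35 rad/s
X_L = ωL = 8.24 Ω
Z = 16.0 + j8.24 Ω
|Z| = √(16.0² + 8.24²) = 18.0 Ω
∠Z = arctan(8.24/16.0) = 27.2°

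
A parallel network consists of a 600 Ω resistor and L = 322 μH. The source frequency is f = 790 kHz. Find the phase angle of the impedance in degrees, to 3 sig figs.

ω = 2πf = 4.964e+06 rad/s
X_L = ωL = 1600 Ω
Parallel: admittances add. Y = 1/R + 1/(jωL)
Y = (0.00167 − j0.000626) S
|Y| = 0.00178 S → |Z| = 1/|Y| = 562 Ω, ∠Z = −∠Y = 20.6°

20.6°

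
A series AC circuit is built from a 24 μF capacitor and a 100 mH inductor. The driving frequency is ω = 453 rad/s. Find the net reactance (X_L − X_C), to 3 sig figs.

-46.7 Ω

X_L = ωL = 45.3 Ω
X_C = 1/(ωC) = 92.0 Ω
X = 45.3 − 92.0 = -46.7 Ω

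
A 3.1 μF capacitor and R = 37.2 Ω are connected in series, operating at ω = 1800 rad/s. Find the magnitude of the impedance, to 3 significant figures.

183 Ω

X_C = 1/(ωC) = 179 Ω
Z = 37.2 − j179 Ω
|Z| = √(37.2² + 179²) = 183 Ω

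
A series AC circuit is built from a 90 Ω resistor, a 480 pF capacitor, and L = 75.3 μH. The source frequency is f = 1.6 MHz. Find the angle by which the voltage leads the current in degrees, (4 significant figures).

ω = 2πf = 1.005e+07 rad/s
X_L = ωL = 757.0 Ω
X_C = 1/(ωC) = 207.2 Ω
Net reactance X = X_L − X_C = 549.8 Ω
Z = 90.00 + j549.8 Ω
|Z| = √(90.00² + 549.8²) = 557.1 Ω
∠Z = arctan(549.8/90.00) = 80.70°

80.70°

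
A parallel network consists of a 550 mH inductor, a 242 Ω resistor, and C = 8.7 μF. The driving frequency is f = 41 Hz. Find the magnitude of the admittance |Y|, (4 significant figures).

6.346 mS

ω = 2πf = 257.6 rad/s
X_L = ωL = 141.7 Ω
X_C = 1/(ωC) = 446.2 Ω
Parallel: admittances add. Y = 1/R + 1/(jωL) + jωC
Y = (0.004132 − j0.004817) S
|Y| = 0.006346 S → |Z| = 1/|Y| = 157.6 Ω, ∠Z = −∠Y = 49.37°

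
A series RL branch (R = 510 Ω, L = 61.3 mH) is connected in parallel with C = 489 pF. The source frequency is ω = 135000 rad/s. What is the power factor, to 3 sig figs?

0.135

X_L = ωL = 8280 Ω
X_C = 1/(ωC) = 15100 Ω
Branch 1 (R+jX_L): Z₁ = 510 + j8280 Ω, |Z₁| = 8290 Ω
Branch 2 (−jX_C): Z₂ = −j15100 Ω
Parallel: Z = Z₁Z₂/(Z₁+Z₂), |Z| = 18200 Ω, ∠Z = 82.2°
cos φ = cos(82.2°) = 0.135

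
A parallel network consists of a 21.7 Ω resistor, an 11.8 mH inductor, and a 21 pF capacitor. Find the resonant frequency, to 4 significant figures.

319.7 kHz

ω₀ = 1/√(LC) = 1/√(0.0118 × 2.1e-11) = 2.009e+06 rad/s
f₀ = ω₀/(2π) = 319.7 kHz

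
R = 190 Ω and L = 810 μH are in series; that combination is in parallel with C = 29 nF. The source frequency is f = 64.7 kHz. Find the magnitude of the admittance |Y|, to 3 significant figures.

9.60 mS

ω = 2πf = 406500 rad/s
X_L = ωL = 329 Ω
X_C = 1/(ωC) = 84.8 Ω
Branch 1 (R+jX_L): Z₁ = 190 + j329 Ω, |Z₁| = 380 Ω
Branch 2 (−jX_C): Z₂ = −j84.8 Ω
Parallel: Z = Z₁Z₂/(Z₁+Z₂), |Z| = 104 Ω, ∠Z = -82.1°
|Y| = 1/|Z| = 9.60 mS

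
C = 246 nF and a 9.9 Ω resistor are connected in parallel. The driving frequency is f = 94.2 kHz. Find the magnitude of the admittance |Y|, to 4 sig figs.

177.2 mS

ω = 2πf = 591900 rad/s
X_C = 1/(ωC) = 6.868 Ω
Parallel: admittances add. Y = 1/R + jωC
Y = (0.1010 + j0.1456) S
|Y| = 0.1772 S → |Z| = 1/|Y| = 5.643 Ω, ∠Z = −∠Y = -55.25°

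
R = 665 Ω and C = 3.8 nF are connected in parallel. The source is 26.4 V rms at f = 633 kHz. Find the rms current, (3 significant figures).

401 mA

ω = 2πf = 3.977e+06 rad/s
X_C = 1/(ωC) = 66.2 Ω
Parallel: admittances add. Y = 1/R + jωC
Y = (0.00150 + j0.0151) S
|Y| = 0.0152 S → |Z| = 1/|Y| = 65.8 Ω, ∠Z = −∠Y = -84.3°
I = V/|Z| = 26.4/65.8 = 401 mA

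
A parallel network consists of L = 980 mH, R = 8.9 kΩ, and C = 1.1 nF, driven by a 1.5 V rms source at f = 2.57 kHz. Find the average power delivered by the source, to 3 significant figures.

ω = 2πf = 16150 rad/s
X_L = ωL = 15800 Ω
X_C = 1/(ωC) = 56300 Ω
Parallel: admittances add. Y = 1/R + 1/(jωL) + jωC
Y = (0.000112 − j4.54e-05) S
|Y| = 0.000121 S → |Z| = 1/|Y| = 8250 Ω, ∠Z = −∠Y = 22.0°
I = V/|Z| = 182 μA
P = VI cos φ = 1.5 × 0.000182 × cos(22.0°) = 253 μW

253 μW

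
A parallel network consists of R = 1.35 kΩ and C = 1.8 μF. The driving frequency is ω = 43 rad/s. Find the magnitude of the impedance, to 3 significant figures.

X_C = 1/(ωC) = 12900 Ω
Parallel: admittances add. Y = 1/R + jωC
Y = (0.000741 + j7.74e-05) S
|Y| = 0.000745 S → |Z| = 1/|Y| = 1340 Ω, ∠Z = −∠Y = -5.97°

1340 Ω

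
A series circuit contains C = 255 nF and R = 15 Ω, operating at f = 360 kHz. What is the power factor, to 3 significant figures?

ω = 2πf = 2.262e+06 rad/s
X_C = 1/(ωC) = 1.73 Ω
Z = 15.0 − j1.73 Ω
|Z| = √(15.0² + 1.73²) = 15.1 Ω
∠Z = arctan(-1.73/15.0) = -6.59°
cos φ = cos(-6.59°) = 0.993

0.993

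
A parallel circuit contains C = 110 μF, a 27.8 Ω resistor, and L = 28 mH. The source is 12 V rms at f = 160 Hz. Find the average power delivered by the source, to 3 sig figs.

ω = 2πf = 1005 rad/s
X_L = ωL = 28.1 Ω
X_C = 1/(ωC) = 9.04 Ω
Parallel: admittances add. Y = 1/R + 1/(jωL) + jωC
Y = (0.0360 + j0.0751) S
|Y| = 0.0832 S → |Z| = 1/|Y| = 12.0 Ω, ∠Z = −∠Y = -64.4°
I = V/|Z| = 999 mA
P = VI cos φ = 12 × 0.999 × cos(-64.4°) = 5.18 W

5.18 W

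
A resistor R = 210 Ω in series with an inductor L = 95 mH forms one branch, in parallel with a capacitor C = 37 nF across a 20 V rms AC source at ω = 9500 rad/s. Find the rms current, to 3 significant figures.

14.8 mA

X_L = ωL = 902 Ω
X_C = 1/(ωC) = 2840 Ω
Branch 1 (R+jX_L): Z₁ = 210 + j902 Ω, |Z₁| = 927 Ω
Branch 2 (−jX_C): Z₂ = −j2840 Ω
Parallel: Z = Z₁Z₂/(Z₁+Z₂), |Z| = 1350 Ω, ∠Z = 70.7°
I = V/|Z| = 20/1350 = 14.8 mA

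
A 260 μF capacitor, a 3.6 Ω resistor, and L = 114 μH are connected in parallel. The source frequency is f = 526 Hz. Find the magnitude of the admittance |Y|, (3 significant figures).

ω = 2πf = 3305 rad/s
X_L = ωL = 0.377 Ω
X_C = 1/(ωC) = 1.16 Ω
Parallel: admittances add. Y = 1/R + 1/(jωL) + jωC
Y = (0.278 − j1.79) S
|Y| = 1.82 S → |Z| = 1/|Y| = 0.551 Ω, ∠Z = −∠Y = 81.2°

1.82 S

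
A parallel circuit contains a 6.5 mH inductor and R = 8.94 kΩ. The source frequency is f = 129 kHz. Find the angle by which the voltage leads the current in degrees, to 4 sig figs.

ω = 2πf = 810500 rad/s
X_L = ωL = 5268 Ω
Parallel: admittances add. Y = 1/R + 1/(jωL)
Y = (0.0001119 − j0.0001898) S
|Y| = 0.0002203 S → |Z| = 1/|Y| = 4539 Ω, ∠Z = −∠Y = 59.49°

59.49°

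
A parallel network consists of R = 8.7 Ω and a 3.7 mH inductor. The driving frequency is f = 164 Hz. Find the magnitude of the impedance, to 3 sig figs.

ω = 2πf = 1030 rad/s
X_L = ωL = 3.81 Ω
Parallel: admittances add. Y = 1/R + 1/(jωL)
Y = (0.115 − j0.262) S
|Y| = 0.286 S → |Z| = 1/|Y| = 3.49 Ω, ∠Z = −∠Y = 66.3°

3.49 Ω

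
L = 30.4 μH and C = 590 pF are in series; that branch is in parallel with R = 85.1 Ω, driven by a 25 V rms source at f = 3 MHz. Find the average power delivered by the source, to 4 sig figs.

ω = 2πf = 1.885e+07 rad/s
X_L = ωL = 573.0 Ω
X_C = 1/(ωC) = 89.92 Ω
Branch 1: Z₁ = R = 85.10 Ω
Branch 2 (series LC): Z₂ = j(X_L − X_C) = j483.1 Ω
Parallel: Z = Z₁Z₂/(Z₁+Z₂), |Z| = 83.81 Ω, ∠Z = 9.990°
I = V/|Z| = 298.3 mA
P = VI cos φ = 25 × 0.2983 × cos(9.990°) = 7.344 W

7.344 W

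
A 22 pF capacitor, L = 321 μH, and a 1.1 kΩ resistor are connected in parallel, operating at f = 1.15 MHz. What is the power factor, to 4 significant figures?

ω = 2πf = 7.226e+06 rad/s
X_L = ωL = 2319 Ω
X_C = 1/(ωC) = 6291 Ω
Parallel: admittances add. Y = 1/R + 1/(jωL) + jωC
Y = (0.0009091 − j0.0002722) S
|Y| = 0.0009490 S → |Z| = 1/|Y| = 1054 Ω, ∠Z = −∠Y = 16.67°
cos φ = cos(16.67°) = 0.9580

0.9580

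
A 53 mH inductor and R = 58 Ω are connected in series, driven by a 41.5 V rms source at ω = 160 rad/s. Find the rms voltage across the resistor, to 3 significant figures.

41.1 V

X_L = ωL = 8.48 Ω
Z = 58.0 + j8.48 Ω
|Z| = √(58.0² + 8.48²) = 58.6 Ω
I = V/|Z| = 708 mA
V_R = I·|Z_R| = 0.708 × 58.0 = 41.1 V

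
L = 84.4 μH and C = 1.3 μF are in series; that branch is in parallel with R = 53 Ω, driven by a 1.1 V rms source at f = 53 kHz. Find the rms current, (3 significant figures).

47.4 mA

ω = 2πf = 333000 rad/s
X_L = ωL = 28.1 Ω
X_C = 1/(ωC) = 2.31 Ω
Branch 1: Z₁ = R = 53.0 Ω
Branch 2 (series LC): Z₂ = j(X_L − X_C) = j25.8 Ω
Parallel: Z = Z₁Z₂/(Z₁+Z₂), |Z| = 23.2 Ω, ∠Z = 64.0°
I = V/|Z| = 1.1/23.2 = 47.4 mA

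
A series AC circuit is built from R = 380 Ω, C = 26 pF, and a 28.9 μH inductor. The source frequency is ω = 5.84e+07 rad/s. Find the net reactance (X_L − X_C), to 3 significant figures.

1030 Ω

X_L = ωL = 1690 Ω
X_C = 1/(ωC) = 659 Ω
X = 1690 − 659 = 1030 Ω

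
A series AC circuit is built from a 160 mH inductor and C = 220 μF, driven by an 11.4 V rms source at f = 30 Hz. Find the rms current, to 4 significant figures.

ω = 2πf = 188.5 rad/s
X_L = ωL = 30.16 Ω
X_C = 1/(ωC) = 24.11 Ω
Net reactance X = X_L − X_C = 6.045 Ω
Z = j6.045 Ω
|Z| = √(0² + 6.045²) = 6.045 Ω
I = V/|Z| = 11.4/6.045 = 1.886 A

1.886 A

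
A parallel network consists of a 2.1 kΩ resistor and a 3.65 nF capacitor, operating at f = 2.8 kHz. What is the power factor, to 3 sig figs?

0.991

ω = 2πf = 17590 rad/s
X_C = 1/(ωC) = 15600 Ω
Parallel: admittances add. Y = 1/R + jωC
Y = (0.000476 + j6.42e-05) S
|Y| = 0.000481 S → |Z| = 1/|Y| = 2080 Ω, ∠Z = −∠Y = -7.68°
cos φ = cos(-7.68°) = 0.991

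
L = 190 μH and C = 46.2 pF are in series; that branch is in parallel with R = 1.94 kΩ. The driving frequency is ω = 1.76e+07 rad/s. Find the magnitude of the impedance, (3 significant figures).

X_L = ωL = 3340 Ω
X_C = 1/(ωC) = 1230 Ω
Branch 1: Z₁ = R = 1940 Ω
Branch 2 (series LC): Z₂ = j(X_L − X_C) = j2110 Ω
Parallel: Z = Z₁Z₂/(Z₁+Z₂), |Z| = 1430 Ω, ∠Z = 42.5°

1430 Ω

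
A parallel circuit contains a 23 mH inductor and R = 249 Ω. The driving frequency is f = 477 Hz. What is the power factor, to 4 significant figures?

0.2668

ω = 2πf = 2997 rad/s
X_L = ωL = 68.93 Ω
Parallel: admittances add. Y = 1/R + 1/(jωL)
Y = (0.004016 − j0.01451) S
|Y| = 0.01505 S → |Z| = 1/|Y| = 66.43 Ω, ∠Z = −∠Y = 74.53°
cos φ = cos(74.53°) = 0.2668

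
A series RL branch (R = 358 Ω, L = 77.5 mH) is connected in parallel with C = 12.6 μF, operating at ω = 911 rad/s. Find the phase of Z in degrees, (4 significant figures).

X_L = ωL = 70.60 Ω
X_C = 1/(ωC) = 87.12 Ω
Branch 1 (R+jX_L): Z₁ = 358.0 + j70.60 Ω, |Z₁| = 364.9 Ω
Branch 2 (−jX_C): Z₂ = −j87.12 Ω
Parallel: Z = Z₁Z₂/(Z₁+Z₂), |Z| = 88.70 Ω, ∠Z = -76.20°

-76.20°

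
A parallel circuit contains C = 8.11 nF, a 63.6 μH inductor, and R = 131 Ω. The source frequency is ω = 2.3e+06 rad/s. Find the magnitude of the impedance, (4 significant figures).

71.08 Ω

X_L = ωL = 146.3 Ω
X_C = 1/(ωC) = 53.61 Ω
Parallel: admittances add. Y = 1/R + 1/(jωL) + jωC
Y = (0.007634 + j0.01182) S
|Y| = 0.01407 S → |Z| = 1/|Y| = 71.08 Ω, ∠Z = −∠Y = -57.14°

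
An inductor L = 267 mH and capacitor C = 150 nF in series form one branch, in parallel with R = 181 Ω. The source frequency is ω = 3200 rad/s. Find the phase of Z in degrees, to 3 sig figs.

X_L = ωL = 854 Ω
X_C = 1/(ωC) = 2080 Ω
Branch 1: Z₁ = R = 181 Ω
Branch 2 (series LC): Z₂ = j(X_L − X_C) = −j1230 Ω
Parallel: Z = Z₁Z₂/(Z₁+Z₂), |Z| = 179 Ω, ∠Z = -8.38°

-8.38°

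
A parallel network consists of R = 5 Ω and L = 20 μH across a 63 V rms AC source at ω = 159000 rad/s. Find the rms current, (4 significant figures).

23.48 A

X_L = ωL = 3.180 Ω
Parallel: admittances add. Y = 1/R + 1/(jωL)
Y = (0.2000 − j0.3145) S
|Y| = 0.3727 S → |Z| = 1/|Y| = 2.683 Ω, ∠Z = −∠Y = 57.54°
I = V/|Z| = 63/2.683 = 23.48 A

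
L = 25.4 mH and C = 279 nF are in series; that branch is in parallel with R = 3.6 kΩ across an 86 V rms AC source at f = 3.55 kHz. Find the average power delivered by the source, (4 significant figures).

ω = 2πf = 22310 rad/s
X_L = ωL = 566.6 Ω
X_C = 1/(ωC) = 160.7 Ω
Branch 1: Z₁ = R = 3600 Ω
Branch 2 (series LC): Z₂ = j(X_L − X_C) = j405.9 Ω
Parallel: Z = Z₁Z₂/(Z₁+Z₂), |Z| = 403.3 Ω, ∠Z = 83.57°
I = V/|Z| = 213.2 mA
P = VI cos φ = 86 × 0.2132 × cos(83.57°) = 2.054 W

2.054 W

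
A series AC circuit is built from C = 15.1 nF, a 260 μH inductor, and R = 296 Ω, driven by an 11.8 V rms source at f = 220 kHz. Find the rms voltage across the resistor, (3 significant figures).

ω = 2πf = 1.382e+06 rad/s
X_L = ωL = 359 Ω
X_C = 1/(ωC) = 47.9 Ω
Net reactance X = X_L − X_C = 311 Ω
Z = 296 + j311 Ω
|Z| = √(296² + 311²) = 430 Ω
I = V/|Z| = 27.5 mA
V_R = I·|Z_R| = 0.0275 × 296 = 8.13 V

8.13 V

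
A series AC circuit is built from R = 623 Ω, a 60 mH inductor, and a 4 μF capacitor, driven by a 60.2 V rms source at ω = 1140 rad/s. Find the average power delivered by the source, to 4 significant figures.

X_L = ωL = 68.40 Ω
X_C = 1/(ωC) = 219.3 Ω
Net reactance X = X_L − X_C = -150.9 Ω
Z = 623.0 − j150.9 Ω
|Z| = √(623.0² + 150.9²) = 641.0 Ω
∠Z = arctan(-150.9/623.0) = -13.62°
I = V/|Z| = 93.91 mA
P = VI cos φ = 60.2 × 0.09391 × cos(-13.62°) = 5.495 W

5.495 W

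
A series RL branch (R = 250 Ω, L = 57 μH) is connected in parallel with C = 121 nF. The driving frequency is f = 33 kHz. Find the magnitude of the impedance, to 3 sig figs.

39.7 Ω

ω = 2πf = 207300 rad/s
X_L = ωL = 11.8 Ω
X_C = 1/(ωC) = 39.9 Ω
Branch 1 (R+jX_L): Z₁ = 250 + j11.8 Ω, |Z₁| = 250 Ω
Branch 2 (−jX_C): Z₂ = −j39.9 Ω
Parallel: Z = Z₁Z₂/(Z₁+Z₂), |Z| = 39.7 Ω, ∠Z = -80.9°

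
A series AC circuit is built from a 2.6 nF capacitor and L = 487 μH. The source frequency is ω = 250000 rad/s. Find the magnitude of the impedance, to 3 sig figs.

X_L = ωL = 122 Ω
X_C = 1/(ωC) = 1540 Ω
Net reactance X = X_L − X_C = -1420 Ω
Z = − j1420 Ω
|Z| = √(0² + 1420²) = 1420 Ω

1420 Ω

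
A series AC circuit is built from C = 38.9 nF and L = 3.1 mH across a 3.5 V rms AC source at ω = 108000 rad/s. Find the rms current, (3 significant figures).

36.2 mA

X_L = ωL = 335 Ω
X_C = 1/(ωC) = 238 Ω
Net reactance X = X_L − X_C = 96.8 Ω
Z = j96.8 Ω
|Z| = √(0² + 96.8²) = 96.8 Ω
I = V/|Z| = 3.5/96.8 = 36.2 mA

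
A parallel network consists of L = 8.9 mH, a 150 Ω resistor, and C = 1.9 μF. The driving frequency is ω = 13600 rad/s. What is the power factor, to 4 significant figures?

X_L = ωL = 121.0 Ω
X_C = 1/(ωC) = 38.70 Ω
Parallel: admittances add. Y = 1/R + 1/(jωL) + jωC
Y = (0.006667 + j0.01758) S
|Y| = 0.01880 S → |Z| = 1/|Y| = 53.19 Ω, ∠Z = −∠Y = -69.23°
cos φ = cos(-69.23°) = 0.3546

0.3546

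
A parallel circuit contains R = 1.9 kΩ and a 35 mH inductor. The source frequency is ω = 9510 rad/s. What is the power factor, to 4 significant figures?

X_L = ωL = 332.9 Ω
Parallel: admittances add. Y = 1/R + 1/(jωL)
Y = (0.0005263 − j0.003004) S
|Y| = 0.003050 S → |Z| = 1/|Y| = 327.9 Ω, ∠Z = −∠Y = 80.06°
cos φ = cos(80.06°) = 0.1726

0.1726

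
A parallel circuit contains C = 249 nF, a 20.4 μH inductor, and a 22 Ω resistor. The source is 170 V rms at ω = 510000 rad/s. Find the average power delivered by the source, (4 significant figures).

X_L = ωL = 10.40 Ω
X_C = 1/(ωC) = 7.875 Ω
Parallel: admittances add. Y = 1/R + 1/(jωL) + jωC
Y = (0.04545 + j0.03087) S
|Y| = 0.05495 S → |Z| = 1/|Y| = 18.20 Ω, ∠Z = −∠Y = -34.18°
I = V/|Z| = 9.341 A
P = VI cos φ = 170 × 9.341 × cos(-34.18°) = 1.314 kW

1.314 kW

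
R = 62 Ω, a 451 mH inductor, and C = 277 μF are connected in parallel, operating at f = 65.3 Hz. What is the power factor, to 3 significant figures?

ω = 2πf = 410.3 rad/s
X_L = ωL = 185 Ω
X_C = 1/(ωC) = 8.80 Ω
Parallel: admittances add. Y = 1/R + 1/(jωL) + jωC
Y = (0.0161 + j0.108) S
|Y| = 0.109 S → |Z| = 1/|Y| = 9.14 Ω, ∠Z = −∠Y = -81.5°
cos φ = cos(-81.5°) = 0.147

0.147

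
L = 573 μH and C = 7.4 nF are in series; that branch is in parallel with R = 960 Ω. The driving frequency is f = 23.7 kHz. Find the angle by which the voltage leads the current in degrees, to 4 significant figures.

-49.42°

ω = 2πf = 148900 rad/s
X_L = ωL = 85.33 Ω
X_C = 1/(ωC) = 907.5 Ω
Branch 1: Z₁ = R = 960.0 Ω
Branch 2 (series LC): Z₂ = j(X_L − X_C) = −j822.2 Ω
Parallel: Z = Z₁Z₂/(Z₁+Z₂), |Z| = 624.5 Ω, ∠Z = -49.42°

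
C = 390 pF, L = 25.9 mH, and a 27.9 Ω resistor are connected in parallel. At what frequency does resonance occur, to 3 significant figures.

50.1 kHz

ω₀ = 1/√(LC) = 1/√(0.0259 × 3.9e-10) = 314600 rad/s
f₀ = ω₀/(2π) = 50.1 kHz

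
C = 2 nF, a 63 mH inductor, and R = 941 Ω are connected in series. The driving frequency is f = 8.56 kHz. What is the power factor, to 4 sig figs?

0.1573

ω = 2πf = 53780 rad/s
X_L = ωL = 3388 Ω
X_C = 1/(ωC) = 9296 Ω
Net reactance X = X_L − X_C = -5908 Ω
Z = 941.0 − j5908 Ω
|Z| = √(941.0² + 5908²) = 5983 Ω
∠Z = arctan(-5908/941.0) = -80.95°
cos φ = cos(-80.95°) = 0.1573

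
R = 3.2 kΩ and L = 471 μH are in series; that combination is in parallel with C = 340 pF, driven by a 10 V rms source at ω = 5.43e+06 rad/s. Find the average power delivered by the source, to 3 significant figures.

X_L = ωL = 2560 Ω
X_C = 1/(ωC) = 542 Ω
Branch 1 (R+jX_L): Z₁ = 3200 + j2560 Ω, |Z₁| = 4100 Ω
Branch 2 (−jX_C): Z₂ = −j542 Ω
Parallel: Z = Z₁Z₂/(Z₁+Z₂), |Z| = 587 Ω, ∠Z = -83.6°
I = V/|Z| = 17.0 mA
P = VI cos φ = 10 × 0.0170 × cos(-83.6°) = 19.1 mW

19.1 mW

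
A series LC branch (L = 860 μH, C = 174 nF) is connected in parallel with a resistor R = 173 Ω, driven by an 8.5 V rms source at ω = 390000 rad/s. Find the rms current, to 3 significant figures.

55.8 mA

X_L = ωL = 335 Ω
X_C = 1/(ωC) = 14.7 Ω
Branch 1: Z₁ = R = 173 Ω
Branch 2 (series LC): Z₂ = j(X_L − X_C) = j321 Ω
Parallel: Z = Z₁Z₂/(Z₁+Z₂), |Z| = 152 Ω, ∠Z = 28.3°
I = V/|Z| = 8.5/152 = 55.8 mA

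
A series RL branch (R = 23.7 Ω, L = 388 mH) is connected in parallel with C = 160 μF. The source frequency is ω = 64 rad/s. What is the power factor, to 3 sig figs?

X_L = ωL = 24.8 Ω
X_C = 1/(ωC) = 97.7 Ω
Branch 1 (R+jX_L): Z₁ = 23.7 + j24.8 Ω, |Z₁| = 34.3 Ω
Branch 2 (−jX_C): Z₂ = −j97.7 Ω
Parallel: Z = Z₁Z₂/(Z₁+Z₂), |Z| = 43.8 Ω, ∠Z = 28.3°
cos φ = cos(28.3°) = 0.880

0.880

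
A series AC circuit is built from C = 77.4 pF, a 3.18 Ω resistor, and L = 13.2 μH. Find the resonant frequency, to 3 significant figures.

ω₀ = 1/√(LC) = 1/√(1.32e-05 × 7.74e-11) = 3.129e+07 rad/s
f₀ = ω₀/(2π) = 4.98 MHz

4.98 MHz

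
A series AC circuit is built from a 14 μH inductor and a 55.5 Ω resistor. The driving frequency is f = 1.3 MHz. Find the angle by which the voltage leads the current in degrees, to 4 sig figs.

64.11°

ω = 2πf = 8.168e+06 rad/s
X_L = ωL = 114.4 Ω
Z = 55.50 + j114.4 Ω
|Z| = √(55.50² + 114.4²) = 127.1 Ω
∠Z = arctan(114.4/55.50) = 64.11°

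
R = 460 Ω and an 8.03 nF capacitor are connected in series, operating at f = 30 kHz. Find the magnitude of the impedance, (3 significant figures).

ω = 2πf = 188500 rad/s
X_C = 1/(ωC) = 661 Ω
Z = 460 − j661 Ω
|Z| = √(460² + 661²) = 805 Ω

805 Ω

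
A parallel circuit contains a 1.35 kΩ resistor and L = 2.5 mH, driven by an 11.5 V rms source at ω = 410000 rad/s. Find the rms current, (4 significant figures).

X_L = ωL = 1025 Ω
Parallel: admittances add. Y = 1/R + 1/(jωL)
Y = (0.0007407 − j0.0009756) S
|Y| = 0.001225 S → |Z| = 1/|Y| = 816.4 Ω, ∠Z = −∠Y = 52.79°
I = V/|Z| = 11.5/816.4 = 14.09 mA

14.09 mA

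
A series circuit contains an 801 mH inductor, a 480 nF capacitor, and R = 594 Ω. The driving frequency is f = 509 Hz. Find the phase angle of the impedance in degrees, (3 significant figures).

72.7°

ω = 2πf = 3198 rad/s
X_L = ωL = 2560 Ω
X_C = 1/(ωC) = 651 Ω
Net reactance X = X_L − X_C = 1910 Ω
Z = 594 + j1910 Ω
|Z| = √(594² + 1910²) = 2000 Ω
∠Z = arctan(1910/594) = 72.7°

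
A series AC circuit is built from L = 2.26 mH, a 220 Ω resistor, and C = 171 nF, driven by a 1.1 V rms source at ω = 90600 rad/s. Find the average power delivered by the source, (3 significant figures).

X_L = ωL = 205 Ω
X_C = 1/(ωC) = 64.5 Ω
Net reactance X = X_L − X_C = 140 Ω
Z = 220 + j140 Ω
|Z| = √(220² + 140²) = 261 Ω
∠Z = arctan(140/220) = 32.5°
I = V/|Z| = 4.22 mA
P = VI cos φ = 1.1 × 0.00422 × cos(32.5°) = 3.91 mW

3.91 mW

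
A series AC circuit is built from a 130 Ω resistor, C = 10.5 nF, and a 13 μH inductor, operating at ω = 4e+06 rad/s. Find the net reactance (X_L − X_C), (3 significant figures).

28.2 Ω

X_L = ωL = 52.0 Ω
X_C = 1/(ωC) = 23.8 Ω
X = 52.0 − 23.8 = 28.2 Ω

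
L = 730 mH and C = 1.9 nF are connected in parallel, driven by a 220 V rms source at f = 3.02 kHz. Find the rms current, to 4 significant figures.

ω = 2πf = 18980 rad/s
X_L = ωL = 13850 Ω
X_C = 1/(ωC) = 27740 Ω
Parallel: admittances add. Y = 1/(jωL) + jωC
Y = (0 − j3.614e-05) S
|Y| = 3.614e-05 S → |Z| = 1/|Y| = 27670 Ω, ∠Z = −∠Y = 90.00°
I = V/|Z| = 220/27670 = 7.951 mA

7.951 mA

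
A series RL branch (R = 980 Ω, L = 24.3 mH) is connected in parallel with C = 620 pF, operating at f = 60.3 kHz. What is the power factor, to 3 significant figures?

0.0893

ω = 2πf = 378900 rad/s
X_L = ωL = 9210 Ω
X_C = 1/(ωC) = 4260 Ω
Branch 1 (R+jX_L): Z₁ = 980 + j9210 Ω, |Z₁| = 9260 Ω
Branch 2 (−jX_C): Z₂ = −j4260 Ω
Parallel: Z = Z₁Z₂/(Z₁+Z₂), |Z| = 7810 Ω, ∠Z = -84.9°
cos φ = cos(-84.9°) = 0.0893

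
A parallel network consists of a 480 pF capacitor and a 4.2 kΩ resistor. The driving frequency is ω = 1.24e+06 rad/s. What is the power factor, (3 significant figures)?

X_C = 1/(ωC) = 1680 Ω
Parallel: admittances add. Y = 1/R + jωC
Y = (0.000238 + j0.000595) S
|Y| = 0.000641 S → |Z| = 1/|Y| = 1560 Ω, ∠Z = −∠Y = -68.2°
cos φ = cos(-68.2°) = 0.371

0.371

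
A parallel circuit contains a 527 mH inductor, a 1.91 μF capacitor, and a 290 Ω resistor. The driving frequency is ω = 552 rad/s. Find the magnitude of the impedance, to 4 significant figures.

238.6 Ω

X_L = ωL = 290.9 Ω
X_C = 1/(ωC) = 948.5 Ω
Parallel: admittances add. Y = 1/R + 1/(jωL) + jωC
Y = (0.003448 − j0.002383) S
|Y| = 0.004192 S → |Z| = 1/|Y| = 238.6 Ω, ∠Z = −∠Y = 34.65°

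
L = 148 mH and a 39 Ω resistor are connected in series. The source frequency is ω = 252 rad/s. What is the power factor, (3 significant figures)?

X_L = ωL = 37.3 Ω
Z = 39.0 + j37.3 Ω
|Z| = √(39.0² + 37.3²) = 54.0 Ω
∠Z = arctan(37.3/39.0) = 43.7°
cos φ = cos(43.7°) = 0.723

0.723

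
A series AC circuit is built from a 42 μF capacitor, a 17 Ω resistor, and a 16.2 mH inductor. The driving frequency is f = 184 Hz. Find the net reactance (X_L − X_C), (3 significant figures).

ω = 2πf = 1156 rad/s
X_L = ωL = 18.7 Ω
X_C = 1/(ωC) = 20.6 Ω
X = 18.7 − 20.6 = -1.87 Ω

-1.87 Ω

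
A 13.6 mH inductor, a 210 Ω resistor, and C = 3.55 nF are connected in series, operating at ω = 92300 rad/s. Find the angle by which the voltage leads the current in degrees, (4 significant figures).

X_L = ωL = 1255 Ω
X_C = 1/(ωC) = 3052 Ω
Net reactance X = X_L − X_C = -1797 Ω
Z = 210.0 − j1797 Ω
|Z| = √(210.0² + 1797²) = 1809 Ω
∠Z = arctan(-1797/210.0) = -83.33°

-83.33°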